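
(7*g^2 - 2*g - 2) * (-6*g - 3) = -42*g^3 - 9*g^2 + 18*g + 6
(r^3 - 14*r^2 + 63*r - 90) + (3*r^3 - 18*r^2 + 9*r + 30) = 4*r^3 - 32*r^2 + 72*r - 60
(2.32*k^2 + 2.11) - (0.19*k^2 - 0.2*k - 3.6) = 2.13*k^2 + 0.2*k + 5.71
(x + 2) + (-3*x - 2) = -2*x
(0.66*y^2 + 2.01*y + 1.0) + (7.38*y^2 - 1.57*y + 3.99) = 8.04*y^2 + 0.44*y + 4.99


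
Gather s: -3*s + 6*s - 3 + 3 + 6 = 3*s + 6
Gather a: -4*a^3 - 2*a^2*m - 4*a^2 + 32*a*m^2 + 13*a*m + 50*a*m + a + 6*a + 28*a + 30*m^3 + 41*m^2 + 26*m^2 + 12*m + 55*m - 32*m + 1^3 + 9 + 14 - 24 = -4*a^3 + a^2*(-2*m - 4) + a*(32*m^2 + 63*m + 35) + 30*m^3 + 67*m^2 + 35*m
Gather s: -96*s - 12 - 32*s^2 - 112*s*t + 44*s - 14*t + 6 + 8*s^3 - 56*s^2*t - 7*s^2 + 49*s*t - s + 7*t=8*s^3 + s^2*(-56*t - 39) + s*(-63*t - 53) - 7*t - 6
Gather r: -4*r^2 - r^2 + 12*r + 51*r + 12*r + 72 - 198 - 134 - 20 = -5*r^2 + 75*r - 280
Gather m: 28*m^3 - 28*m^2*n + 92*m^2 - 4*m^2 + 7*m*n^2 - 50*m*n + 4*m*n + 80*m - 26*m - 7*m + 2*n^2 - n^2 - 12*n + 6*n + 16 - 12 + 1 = 28*m^3 + m^2*(88 - 28*n) + m*(7*n^2 - 46*n + 47) + n^2 - 6*n + 5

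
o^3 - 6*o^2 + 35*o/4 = o*(o - 7/2)*(o - 5/2)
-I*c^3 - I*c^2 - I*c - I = (c - I)*(c + I)*(-I*c - I)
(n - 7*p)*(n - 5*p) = n^2 - 12*n*p + 35*p^2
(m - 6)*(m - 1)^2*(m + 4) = m^4 - 4*m^3 - 19*m^2 + 46*m - 24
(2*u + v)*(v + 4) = 2*u*v + 8*u + v^2 + 4*v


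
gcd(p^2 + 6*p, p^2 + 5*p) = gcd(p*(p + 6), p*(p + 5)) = p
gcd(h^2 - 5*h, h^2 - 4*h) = h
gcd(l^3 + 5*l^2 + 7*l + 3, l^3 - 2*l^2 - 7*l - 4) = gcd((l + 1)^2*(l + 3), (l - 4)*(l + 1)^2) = l^2 + 2*l + 1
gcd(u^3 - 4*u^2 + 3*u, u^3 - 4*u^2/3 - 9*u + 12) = u - 3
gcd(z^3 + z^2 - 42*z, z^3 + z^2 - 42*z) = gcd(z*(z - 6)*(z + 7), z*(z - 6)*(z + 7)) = z^3 + z^2 - 42*z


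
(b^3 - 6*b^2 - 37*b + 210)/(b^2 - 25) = (b^2 - b - 42)/(b + 5)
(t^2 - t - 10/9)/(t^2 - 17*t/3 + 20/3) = (t + 2/3)/(t - 4)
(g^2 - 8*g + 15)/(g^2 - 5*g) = (g - 3)/g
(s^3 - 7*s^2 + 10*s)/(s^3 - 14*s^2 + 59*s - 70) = s/(s - 7)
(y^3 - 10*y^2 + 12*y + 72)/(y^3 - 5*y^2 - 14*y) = (y^2 - 12*y + 36)/(y*(y - 7))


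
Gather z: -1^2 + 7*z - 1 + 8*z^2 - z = 8*z^2 + 6*z - 2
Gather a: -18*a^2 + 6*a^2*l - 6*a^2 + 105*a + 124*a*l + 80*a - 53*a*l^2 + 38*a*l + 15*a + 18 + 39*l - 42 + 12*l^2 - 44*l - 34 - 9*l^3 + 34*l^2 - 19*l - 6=a^2*(6*l - 24) + a*(-53*l^2 + 162*l + 200) - 9*l^3 + 46*l^2 - 24*l - 64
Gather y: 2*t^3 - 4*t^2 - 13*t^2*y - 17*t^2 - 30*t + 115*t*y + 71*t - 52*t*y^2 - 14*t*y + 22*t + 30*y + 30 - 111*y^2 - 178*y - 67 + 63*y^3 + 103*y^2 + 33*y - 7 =2*t^3 - 21*t^2 + 63*t + 63*y^3 + y^2*(-52*t - 8) + y*(-13*t^2 + 101*t - 115) - 44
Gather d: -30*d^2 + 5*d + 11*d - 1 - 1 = -30*d^2 + 16*d - 2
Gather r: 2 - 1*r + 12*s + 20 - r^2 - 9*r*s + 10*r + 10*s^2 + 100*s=-r^2 + r*(9 - 9*s) + 10*s^2 + 112*s + 22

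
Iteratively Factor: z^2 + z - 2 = (z - 1)*(z + 2)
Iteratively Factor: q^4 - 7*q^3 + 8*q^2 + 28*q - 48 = (q - 4)*(q^3 - 3*q^2 - 4*q + 12) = (q - 4)*(q - 2)*(q^2 - q - 6) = (q - 4)*(q - 3)*(q - 2)*(q + 2)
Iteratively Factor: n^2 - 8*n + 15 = (n - 5)*(n - 3)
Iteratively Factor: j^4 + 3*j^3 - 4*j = (j)*(j^3 + 3*j^2 - 4) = j*(j + 2)*(j^2 + j - 2) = j*(j - 1)*(j + 2)*(j + 2)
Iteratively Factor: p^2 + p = (p)*(p + 1)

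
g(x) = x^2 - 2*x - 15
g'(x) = 2*x - 2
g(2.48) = -13.81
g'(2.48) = 2.96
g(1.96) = -15.08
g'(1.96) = 1.92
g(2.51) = -13.72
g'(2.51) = 3.02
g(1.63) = -15.60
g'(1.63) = 1.26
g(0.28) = -15.48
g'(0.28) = -1.44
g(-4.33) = 12.41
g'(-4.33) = -10.66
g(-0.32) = -14.26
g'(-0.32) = -2.64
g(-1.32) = -10.62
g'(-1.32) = -4.64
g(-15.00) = 240.00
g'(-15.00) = -32.00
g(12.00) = 105.00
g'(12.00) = 22.00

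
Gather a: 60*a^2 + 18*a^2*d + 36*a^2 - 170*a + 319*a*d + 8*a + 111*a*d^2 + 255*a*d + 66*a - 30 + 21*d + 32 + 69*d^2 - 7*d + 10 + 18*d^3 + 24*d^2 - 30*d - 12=a^2*(18*d + 96) + a*(111*d^2 + 574*d - 96) + 18*d^3 + 93*d^2 - 16*d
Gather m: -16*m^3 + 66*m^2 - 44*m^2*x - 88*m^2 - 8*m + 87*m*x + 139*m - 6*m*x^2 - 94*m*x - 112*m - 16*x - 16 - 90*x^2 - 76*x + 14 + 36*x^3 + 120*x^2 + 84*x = -16*m^3 + m^2*(-44*x - 22) + m*(-6*x^2 - 7*x + 19) + 36*x^3 + 30*x^2 - 8*x - 2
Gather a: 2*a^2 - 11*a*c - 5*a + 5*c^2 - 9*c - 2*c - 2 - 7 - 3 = 2*a^2 + a*(-11*c - 5) + 5*c^2 - 11*c - 12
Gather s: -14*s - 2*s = -16*s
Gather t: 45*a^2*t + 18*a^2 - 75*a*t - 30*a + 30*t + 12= 18*a^2 - 30*a + t*(45*a^2 - 75*a + 30) + 12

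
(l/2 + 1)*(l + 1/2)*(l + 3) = l^3/2 + 11*l^2/4 + 17*l/4 + 3/2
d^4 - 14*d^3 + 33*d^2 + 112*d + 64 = (d - 8)^2*(d + 1)^2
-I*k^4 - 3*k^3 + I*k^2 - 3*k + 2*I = (k - 2*I)*(k - I)^2*(-I*k + 1)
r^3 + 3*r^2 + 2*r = r*(r + 1)*(r + 2)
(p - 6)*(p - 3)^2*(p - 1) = p^4 - 13*p^3 + 57*p^2 - 99*p + 54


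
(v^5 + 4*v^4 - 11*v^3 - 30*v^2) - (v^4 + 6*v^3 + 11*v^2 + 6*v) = v^5 + 3*v^4 - 17*v^3 - 41*v^2 - 6*v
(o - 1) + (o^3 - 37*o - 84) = o^3 - 36*o - 85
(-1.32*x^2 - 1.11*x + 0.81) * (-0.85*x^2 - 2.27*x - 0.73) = 1.122*x^4 + 3.9399*x^3 + 2.7948*x^2 - 1.0284*x - 0.5913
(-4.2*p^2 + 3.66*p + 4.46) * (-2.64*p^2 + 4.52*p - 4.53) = 11.088*p^4 - 28.6464*p^3 + 23.7948*p^2 + 3.5794*p - 20.2038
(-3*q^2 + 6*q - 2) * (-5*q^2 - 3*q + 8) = 15*q^4 - 21*q^3 - 32*q^2 + 54*q - 16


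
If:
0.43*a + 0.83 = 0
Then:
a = -1.93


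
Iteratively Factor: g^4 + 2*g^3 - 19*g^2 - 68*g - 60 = (g + 2)*(g^3 - 19*g - 30) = (g - 5)*(g + 2)*(g^2 + 5*g + 6) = (g - 5)*(g + 2)^2*(g + 3)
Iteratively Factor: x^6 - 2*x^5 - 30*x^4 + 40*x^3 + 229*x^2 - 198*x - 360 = (x - 5)*(x^5 + 3*x^4 - 15*x^3 - 35*x^2 + 54*x + 72) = (x - 5)*(x + 4)*(x^4 - x^3 - 11*x^2 + 9*x + 18) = (x - 5)*(x + 1)*(x + 4)*(x^3 - 2*x^2 - 9*x + 18) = (x - 5)*(x - 3)*(x + 1)*(x + 4)*(x^2 + x - 6) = (x - 5)*(x - 3)*(x - 2)*(x + 1)*(x + 4)*(x + 3)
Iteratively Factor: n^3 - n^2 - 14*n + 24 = (n - 3)*(n^2 + 2*n - 8) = (n - 3)*(n - 2)*(n + 4)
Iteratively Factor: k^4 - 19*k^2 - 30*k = (k)*(k^3 - 19*k - 30) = k*(k + 3)*(k^2 - 3*k - 10) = k*(k + 2)*(k + 3)*(k - 5)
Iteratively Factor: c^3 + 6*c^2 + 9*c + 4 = (c + 1)*(c^2 + 5*c + 4) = (c + 1)^2*(c + 4)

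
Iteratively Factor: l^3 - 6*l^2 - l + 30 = (l - 5)*(l^2 - l - 6) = (l - 5)*(l - 3)*(l + 2)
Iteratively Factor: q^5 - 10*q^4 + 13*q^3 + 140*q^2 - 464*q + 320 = (q - 4)*(q^4 - 6*q^3 - 11*q^2 + 96*q - 80) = (q - 4)^2*(q^3 - 2*q^2 - 19*q + 20) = (q - 4)^2*(q + 4)*(q^2 - 6*q + 5) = (q - 4)^2*(q - 1)*(q + 4)*(q - 5)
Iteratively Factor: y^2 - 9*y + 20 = (y - 4)*(y - 5)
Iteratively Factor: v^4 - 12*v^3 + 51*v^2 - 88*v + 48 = (v - 1)*(v^3 - 11*v^2 + 40*v - 48) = (v - 4)*(v - 1)*(v^2 - 7*v + 12) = (v - 4)*(v - 3)*(v - 1)*(v - 4)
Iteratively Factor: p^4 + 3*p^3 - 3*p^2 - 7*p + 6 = (p + 3)*(p^3 - 3*p + 2) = (p - 1)*(p + 3)*(p^2 + p - 2) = (p - 1)^2*(p + 3)*(p + 2)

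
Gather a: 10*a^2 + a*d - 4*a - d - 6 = 10*a^2 + a*(d - 4) - d - 6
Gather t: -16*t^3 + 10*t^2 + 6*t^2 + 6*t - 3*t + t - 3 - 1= -16*t^3 + 16*t^2 + 4*t - 4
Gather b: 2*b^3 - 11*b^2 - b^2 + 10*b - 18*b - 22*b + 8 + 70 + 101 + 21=2*b^3 - 12*b^2 - 30*b + 200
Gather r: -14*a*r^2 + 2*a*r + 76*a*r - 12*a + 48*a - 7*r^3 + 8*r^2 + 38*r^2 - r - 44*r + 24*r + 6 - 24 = 36*a - 7*r^3 + r^2*(46 - 14*a) + r*(78*a - 21) - 18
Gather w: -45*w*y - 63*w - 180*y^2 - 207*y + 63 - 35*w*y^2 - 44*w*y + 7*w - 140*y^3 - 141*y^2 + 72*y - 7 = w*(-35*y^2 - 89*y - 56) - 140*y^3 - 321*y^2 - 135*y + 56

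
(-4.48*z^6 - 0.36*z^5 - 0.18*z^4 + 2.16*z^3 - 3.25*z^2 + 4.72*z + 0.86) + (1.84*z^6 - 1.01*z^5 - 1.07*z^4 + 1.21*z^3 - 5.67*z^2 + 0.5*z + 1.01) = -2.64*z^6 - 1.37*z^5 - 1.25*z^4 + 3.37*z^3 - 8.92*z^2 + 5.22*z + 1.87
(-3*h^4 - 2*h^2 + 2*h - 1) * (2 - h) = 3*h^5 - 6*h^4 + 2*h^3 - 6*h^2 + 5*h - 2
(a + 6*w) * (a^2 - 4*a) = a^3 + 6*a^2*w - 4*a^2 - 24*a*w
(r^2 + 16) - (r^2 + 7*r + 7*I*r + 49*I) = -7*r - 7*I*r + 16 - 49*I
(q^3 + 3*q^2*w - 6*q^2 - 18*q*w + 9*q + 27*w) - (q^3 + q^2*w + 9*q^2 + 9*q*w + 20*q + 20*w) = 2*q^2*w - 15*q^2 - 27*q*w - 11*q + 7*w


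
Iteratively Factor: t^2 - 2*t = (t)*(t - 2)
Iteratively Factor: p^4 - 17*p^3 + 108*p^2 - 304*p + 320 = (p - 4)*(p^3 - 13*p^2 + 56*p - 80) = (p - 5)*(p - 4)*(p^2 - 8*p + 16) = (p - 5)*(p - 4)^2*(p - 4)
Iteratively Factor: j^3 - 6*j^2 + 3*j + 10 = (j - 2)*(j^2 - 4*j - 5) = (j - 5)*(j - 2)*(j + 1)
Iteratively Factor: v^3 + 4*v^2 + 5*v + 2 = (v + 1)*(v^2 + 3*v + 2) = (v + 1)^2*(v + 2)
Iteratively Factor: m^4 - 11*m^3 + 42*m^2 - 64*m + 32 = (m - 4)*(m^3 - 7*m^2 + 14*m - 8) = (m - 4)^2*(m^2 - 3*m + 2) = (m - 4)^2*(m - 2)*(m - 1)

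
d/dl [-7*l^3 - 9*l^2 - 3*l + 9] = -21*l^2 - 18*l - 3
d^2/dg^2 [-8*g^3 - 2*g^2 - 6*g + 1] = -48*g - 4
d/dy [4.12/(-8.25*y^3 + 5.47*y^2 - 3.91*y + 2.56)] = (101.97*y^2 - 45.0728*y + 16.1092)/(8.25*y^3 - 5.47*y^2 + 3.91*y - 2.56)^2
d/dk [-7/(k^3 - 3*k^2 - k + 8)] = 7*(3*k^2 - 6*k - 1)/(k^3 - 3*k^2 - k + 8)^2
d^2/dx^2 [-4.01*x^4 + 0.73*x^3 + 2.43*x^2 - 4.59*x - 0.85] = -48.12*x^2 + 4.38*x + 4.86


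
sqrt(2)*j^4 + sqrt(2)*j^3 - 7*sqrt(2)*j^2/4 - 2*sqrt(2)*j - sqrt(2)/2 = (j + 1/2)*(j - sqrt(2))*(j + sqrt(2))*(sqrt(2)*j + sqrt(2)/2)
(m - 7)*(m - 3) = m^2 - 10*m + 21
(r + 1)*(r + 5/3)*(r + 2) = r^3 + 14*r^2/3 + 7*r + 10/3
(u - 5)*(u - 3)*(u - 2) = u^3 - 10*u^2 + 31*u - 30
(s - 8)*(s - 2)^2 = s^3 - 12*s^2 + 36*s - 32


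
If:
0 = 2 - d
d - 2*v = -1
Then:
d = 2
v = 3/2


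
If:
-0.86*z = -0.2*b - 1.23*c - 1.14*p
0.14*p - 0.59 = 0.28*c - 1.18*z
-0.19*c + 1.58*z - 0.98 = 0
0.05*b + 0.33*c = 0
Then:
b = -11.97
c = 1.81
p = 0.78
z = 0.84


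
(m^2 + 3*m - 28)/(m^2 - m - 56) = (m - 4)/(m - 8)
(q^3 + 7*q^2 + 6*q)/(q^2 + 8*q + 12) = q*(q + 1)/(q + 2)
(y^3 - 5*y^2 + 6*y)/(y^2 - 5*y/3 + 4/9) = 9*y*(y^2 - 5*y + 6)/(9*y^2 - 15*y + 4)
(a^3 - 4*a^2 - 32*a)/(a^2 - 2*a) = (a^2 - 4*a - 32)/(a - 2)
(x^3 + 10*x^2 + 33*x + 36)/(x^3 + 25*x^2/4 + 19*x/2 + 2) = 4*(x^2 + 6*x + 9)/(4*x^2 + 9*x + 2)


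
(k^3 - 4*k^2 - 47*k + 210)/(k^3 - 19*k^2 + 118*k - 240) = (k + 7)/(k - 8)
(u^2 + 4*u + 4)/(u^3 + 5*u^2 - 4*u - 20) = (u + 2)/(u^2 + 3*u - 10)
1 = 1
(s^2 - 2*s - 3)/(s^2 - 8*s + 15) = (s + 1)/(s - 5)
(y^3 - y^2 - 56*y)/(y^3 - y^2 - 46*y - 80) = y*(y + 7)/(y^2 + 7*y + 10)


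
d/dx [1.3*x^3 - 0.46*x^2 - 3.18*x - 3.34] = 3.9*x^2 - 0.92*x - 3.18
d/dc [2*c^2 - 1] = 4*c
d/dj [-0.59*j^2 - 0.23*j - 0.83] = -1.18*j - 0.23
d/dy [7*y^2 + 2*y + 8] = 14*y + 2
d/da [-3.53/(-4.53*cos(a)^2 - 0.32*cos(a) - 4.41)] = (31.9818*cos(a) + 1.1296)*sin(a)/(4.53*cos(a)^2 + 0.32*cos(a) + 4.41)^2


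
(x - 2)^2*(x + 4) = x^3 - 12*x + 16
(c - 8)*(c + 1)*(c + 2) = c^3 - 5*c^2 - 22*c - 16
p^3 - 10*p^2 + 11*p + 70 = (p - 7)*(p - 5)*(p + 2)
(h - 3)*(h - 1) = h^2 - 4*h + 3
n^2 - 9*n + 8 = (n - 8)*(n - 1)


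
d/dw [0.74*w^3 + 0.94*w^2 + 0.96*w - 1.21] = 2.22*w^2 + 1.88*w + 0.96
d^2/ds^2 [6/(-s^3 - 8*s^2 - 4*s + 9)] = 12*((3*s + 8)*(s^3 + 8*s^2 + 4*s - 9) - (3*s^2 + 16*s + 4)^2)/(s^3 + 8*s^2 + 4*s - 9)^3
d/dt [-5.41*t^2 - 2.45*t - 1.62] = -10.82*t - 2.45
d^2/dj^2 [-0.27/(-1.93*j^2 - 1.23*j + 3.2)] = (-2.011446*j^2 - 1.281906*j + 0.27*(3.86*j + 1.23)*(7.72*j + 2.46) + 3.33504)/(1.93*j^2 + 1.23*j - 3.2)^3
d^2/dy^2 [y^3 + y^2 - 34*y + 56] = 6*y + 2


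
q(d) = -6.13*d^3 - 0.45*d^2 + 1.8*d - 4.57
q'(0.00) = 1.80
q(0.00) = -4.57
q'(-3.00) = -161.01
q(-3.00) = 151.49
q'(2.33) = -100.13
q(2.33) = -80.36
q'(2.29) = -96.70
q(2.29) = -76.42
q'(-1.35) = -30.50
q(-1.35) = 7.26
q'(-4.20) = -318.82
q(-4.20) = 434.09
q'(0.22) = 0.71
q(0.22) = -4.26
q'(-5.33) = -515.84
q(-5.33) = 901.25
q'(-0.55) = -3.27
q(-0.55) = -4.68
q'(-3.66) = -241.25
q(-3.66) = 283.35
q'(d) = -18.39*d^2 - 0.9*d + 1.8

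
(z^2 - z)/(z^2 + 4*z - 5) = z/(z + 5)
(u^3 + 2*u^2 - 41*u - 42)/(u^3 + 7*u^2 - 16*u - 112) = (u^2 - 5*u - 6)/(u^2 - 16)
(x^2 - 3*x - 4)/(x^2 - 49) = (x^2 - 3*x - 4)/(x^2 - 49)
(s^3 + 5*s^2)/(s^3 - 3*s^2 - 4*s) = s*(s + 5)/(s^2 - 3*s - 4)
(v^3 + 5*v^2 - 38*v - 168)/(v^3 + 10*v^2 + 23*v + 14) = (v^2 - 2*v - 24)/(v^2 + 3*v + 2)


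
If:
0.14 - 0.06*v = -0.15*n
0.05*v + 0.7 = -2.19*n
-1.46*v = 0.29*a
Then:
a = -7.31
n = -0.35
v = 1.45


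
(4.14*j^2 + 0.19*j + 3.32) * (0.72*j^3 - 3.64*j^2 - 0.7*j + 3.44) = 2.9808*j^5 - 14.9328*j^4 - 1.1992*j^3 + 2.0238*j^2 - 1.6704*j + 11.4208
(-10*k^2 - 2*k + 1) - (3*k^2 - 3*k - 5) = -13*k^2 + k + 6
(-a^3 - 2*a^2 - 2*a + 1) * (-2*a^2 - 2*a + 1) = 2*a^5 + 6*a^4 + 7*a^3 - 4*a + 1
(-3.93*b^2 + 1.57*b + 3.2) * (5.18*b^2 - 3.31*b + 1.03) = -20.3574*b^4 + 21.1409*b^3 + 7.3314*b^2 - 8.9749*b + 3.296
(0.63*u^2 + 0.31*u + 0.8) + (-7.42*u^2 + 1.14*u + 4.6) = -6.79*u^2 + 1.45*u + 5.4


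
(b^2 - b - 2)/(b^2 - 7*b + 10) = (b + 1)/(b - 5)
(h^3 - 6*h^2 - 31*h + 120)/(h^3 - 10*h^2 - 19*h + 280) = (h - 3)/(h - 7)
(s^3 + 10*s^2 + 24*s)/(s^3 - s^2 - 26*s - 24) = s*(s + 6)/(s^2 - 5*s - 6)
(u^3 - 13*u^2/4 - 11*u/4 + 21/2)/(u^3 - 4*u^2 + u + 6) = (u + 7/4)/(u + 1)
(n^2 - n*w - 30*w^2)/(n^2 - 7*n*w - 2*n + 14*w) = (n^2 - n*w - 30*w^2)/(n^2 - 7*n*w - 2*n + 14*w)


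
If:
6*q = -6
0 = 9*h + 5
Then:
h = -5/9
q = -1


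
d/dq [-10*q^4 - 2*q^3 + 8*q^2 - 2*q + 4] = -40*q^3 - 6*q^2 + 16*q - 2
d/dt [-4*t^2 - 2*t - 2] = -8*t - 2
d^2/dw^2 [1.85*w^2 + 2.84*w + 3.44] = 3.70000000000000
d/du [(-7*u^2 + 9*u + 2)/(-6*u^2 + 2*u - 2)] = (20*u^2 + 26*u - 11)/(2*(9*u^4 - 6*u^3 + 7*u^2 - 2*u + 1))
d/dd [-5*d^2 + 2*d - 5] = 2 - 10*d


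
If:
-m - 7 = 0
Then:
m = -7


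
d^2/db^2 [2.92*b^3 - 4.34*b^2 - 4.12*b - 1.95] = 17.52*b - 8.68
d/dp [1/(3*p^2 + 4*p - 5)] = 2*(-3*p - 2)/(3*p^2 + 4*p - 5)^2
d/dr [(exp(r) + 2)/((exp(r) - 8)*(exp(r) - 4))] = (-exp(2*r) - 4*exp(r) + 56)*exp(r)/(exp(4*r) - 24*exp(3*r) + 208*exp(2*r) - 768*exp(r) + 1024)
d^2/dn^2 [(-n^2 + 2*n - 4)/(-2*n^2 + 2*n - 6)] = (-n^3 + 3*n^2 + 6*n - 5)/(n^6 - 3*n^5 + 12*n^4 - 19*n^3 + 36*n^2 - 27*n + 27)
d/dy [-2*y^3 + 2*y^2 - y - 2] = -6*y^2 + 4*y - 1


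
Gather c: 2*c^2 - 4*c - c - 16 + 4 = 2*c^2 - 5*c - 12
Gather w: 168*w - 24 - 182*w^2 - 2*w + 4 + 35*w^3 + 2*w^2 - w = 35*w^3 - 180*w^2 + 165*w - 20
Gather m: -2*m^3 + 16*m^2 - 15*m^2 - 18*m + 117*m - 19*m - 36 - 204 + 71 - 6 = -2*m^3 + m^2 + 80*m - 175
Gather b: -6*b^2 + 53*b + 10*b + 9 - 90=-6*b^2 + 63*b - 81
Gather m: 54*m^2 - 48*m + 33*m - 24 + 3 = 54*m^2 - 15*m - 21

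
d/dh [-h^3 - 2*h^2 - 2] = h*(-3*h - 4)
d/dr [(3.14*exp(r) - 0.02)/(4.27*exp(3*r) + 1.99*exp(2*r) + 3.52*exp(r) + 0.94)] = (-26.8156*exp(3*r) - 5.9924*exp(2*r) + 0.0795999999999992*exp(r) + 3.022)*exp(r)/(18.2329*exp(6*r) + 16.9946*exp(5*r) + 34.0209*exp(4*r) + 22.0372*exp(3*r) + 16.1316*exp(2*r) + 6.6176*exp(r) + 0.8836)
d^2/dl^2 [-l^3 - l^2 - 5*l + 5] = -6*l - 2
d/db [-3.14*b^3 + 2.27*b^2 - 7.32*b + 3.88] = -9.42*b^2 + 4.54*b - 7.32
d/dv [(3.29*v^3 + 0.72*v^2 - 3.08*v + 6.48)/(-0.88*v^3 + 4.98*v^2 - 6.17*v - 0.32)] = (17.0178*v^4 - 46.0194*v^3 + 24.8448*v^2 - 65.0016*v + 40.9672)/(0.7744*v^6 - 8.7648*v^5 + 35.6596*v^4 - 60.89*v^3 + 34.8817*v^2 + 3.9488*v + 0.1024)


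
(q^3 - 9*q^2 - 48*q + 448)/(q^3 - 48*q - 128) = (q^2 - q - 56)/(q^2 + 8*q + 16)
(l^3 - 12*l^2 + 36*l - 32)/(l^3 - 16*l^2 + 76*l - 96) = (l - 2)/(l - 6)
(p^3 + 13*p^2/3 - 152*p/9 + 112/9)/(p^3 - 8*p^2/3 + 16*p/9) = (p + 7)/p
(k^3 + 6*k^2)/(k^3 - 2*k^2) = (k + 6)/(k - 2)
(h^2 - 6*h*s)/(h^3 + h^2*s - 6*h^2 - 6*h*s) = (h - 6*s)/(h^2 + h*s - 6*h - 6*s)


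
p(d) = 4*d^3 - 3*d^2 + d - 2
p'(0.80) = 3.88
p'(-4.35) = 254.17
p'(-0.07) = 1.48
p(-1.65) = -29.79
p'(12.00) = 1657.00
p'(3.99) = 168.10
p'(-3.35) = 155.77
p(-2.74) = -109.55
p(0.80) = -1.07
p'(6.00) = 397.00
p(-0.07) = -2.09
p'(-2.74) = 107.53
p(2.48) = 43.04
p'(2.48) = 59.92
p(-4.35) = -392.37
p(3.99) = 208.31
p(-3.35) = -189.40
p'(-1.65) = 43.57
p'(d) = 12*d^2 - 6*d + 1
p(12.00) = 6490.00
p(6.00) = 760.00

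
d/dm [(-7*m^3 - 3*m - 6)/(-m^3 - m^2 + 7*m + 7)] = (7*m^4 - 104*m^3 - 168*m^2 - 12*m + 21)/(m^6 + 2*m^5 - 13*m^4 - 28*m^3 + 35*m^2 + 98*m + 49)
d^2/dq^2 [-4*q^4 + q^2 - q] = 2 - 48*q^2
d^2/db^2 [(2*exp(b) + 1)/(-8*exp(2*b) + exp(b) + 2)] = (-128*exp(4*b) - 272*exp(3*b) - 168*exp(2*b) - 61*exp(b) - 6)*exp(b)/(512*exp(6*b) - 192*exp(5*b) - 360*exp(4*b) + 95*exp(3*b) + 90*exp(2*b) - 12*exp(b) - 8)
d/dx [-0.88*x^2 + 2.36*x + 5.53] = 2.36 - 1.76*x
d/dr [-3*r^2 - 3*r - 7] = -6*r - 3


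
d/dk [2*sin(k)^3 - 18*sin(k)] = 6*(sin(k)^2 - 3)*cos(k)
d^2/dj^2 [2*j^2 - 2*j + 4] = 4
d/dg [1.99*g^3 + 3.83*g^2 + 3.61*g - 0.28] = 5.97*g^2 + 7.66*g + 3.61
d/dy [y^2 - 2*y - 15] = 2*y - 2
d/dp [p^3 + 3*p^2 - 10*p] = 3*p^2 + 6*p - 10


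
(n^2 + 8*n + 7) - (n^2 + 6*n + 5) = 2*n + 2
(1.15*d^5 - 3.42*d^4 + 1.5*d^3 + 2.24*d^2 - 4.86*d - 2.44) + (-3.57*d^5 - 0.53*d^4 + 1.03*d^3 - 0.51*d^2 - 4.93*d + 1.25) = -2.42*d^5 - 3.95*d^4 + 2.53*d^3 + 1.73*d^2 - 9.79*d - 1.19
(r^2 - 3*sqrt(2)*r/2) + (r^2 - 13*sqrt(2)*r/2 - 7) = 2*r^2 - 8*sqrt(2)*r - 7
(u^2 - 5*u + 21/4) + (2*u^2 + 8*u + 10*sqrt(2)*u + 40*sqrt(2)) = 3*u^2 + 3*u + 10*sqrt(2)*u + 21/4 + 40*sqrt(2)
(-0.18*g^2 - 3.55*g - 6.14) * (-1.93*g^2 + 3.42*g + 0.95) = 0.3474*g^4 + 6.2359*g^3 - 0.4618*g^2 - 24.3713*g - 5.833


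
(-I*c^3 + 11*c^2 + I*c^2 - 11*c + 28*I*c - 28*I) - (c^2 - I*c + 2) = -I*c^3 + 10*c^2 + I*c^2 - 11*c + 29*I*c - 2 - 28*I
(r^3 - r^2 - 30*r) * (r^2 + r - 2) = r^5 - 33*r^3 - 28*r^2 + 60*r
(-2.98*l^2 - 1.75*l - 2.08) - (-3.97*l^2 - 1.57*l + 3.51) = 0.99*l^2 - 0.18*l - 5.59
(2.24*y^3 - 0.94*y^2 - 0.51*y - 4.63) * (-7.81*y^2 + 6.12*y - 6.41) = -17.4944*y^5 + 21.0502*y^4 - 16.1281*y^3 + 39.0645*y^2 - 25.0665*y + 29.6783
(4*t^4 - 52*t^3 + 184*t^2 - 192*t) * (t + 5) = 4*t^5 - 32*t^4 - 76*t^3 + 728*t^2 - 960*t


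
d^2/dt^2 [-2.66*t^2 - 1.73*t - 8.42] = -5.32000000000000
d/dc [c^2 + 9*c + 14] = 2*c + 9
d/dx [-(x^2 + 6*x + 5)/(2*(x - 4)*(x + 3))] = (7*x^2 + 34*x + 67)/(2*(x^4 - 2*x^3 - 23*x^2 + 24*x + 144))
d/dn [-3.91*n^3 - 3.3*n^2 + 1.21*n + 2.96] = -11.73*n^2 - 6.6*n + 1.21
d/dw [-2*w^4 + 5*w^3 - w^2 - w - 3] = -8*w^3 + 15*w^2 - 2*w - 1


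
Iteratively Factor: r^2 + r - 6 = (r - 2)*(r + 3)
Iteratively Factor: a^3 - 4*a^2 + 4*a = (a)*(a^2 - 4*a + 4) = a*(a - 2)*(a - 2)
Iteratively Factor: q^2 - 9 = (q - 3)*(q + 3)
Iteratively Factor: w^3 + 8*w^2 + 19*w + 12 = (w + 4)*(w^2 + 4*w + 3) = (w + 3)*(w + 4)*(w + 1)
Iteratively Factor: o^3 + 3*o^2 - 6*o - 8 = (o + 4)*(o^2 - o - 2) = (o + 1)*(o + 4)*(o - 2)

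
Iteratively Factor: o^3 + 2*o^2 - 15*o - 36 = (o + 3)*(o^2 - o - 12) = (o - 4)*(o + 3)*(o + 3)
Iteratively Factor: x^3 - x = (x + 1)*(x^2 - x) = (x - 1)*(x + 1)*(x)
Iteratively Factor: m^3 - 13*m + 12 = (m + 4)*(m^2 - 4*m + 3) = (m - 3)*(m + 4)*(m - 1)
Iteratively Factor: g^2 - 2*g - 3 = (g + 1)*(g - 3)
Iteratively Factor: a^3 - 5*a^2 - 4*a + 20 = (a + 2)*(a^2 - 7*a + 10) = (a - 5)*(a + 2)*(a - 2)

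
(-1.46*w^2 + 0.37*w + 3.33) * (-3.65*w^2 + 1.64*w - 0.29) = 5.329*w^4 - 3.7449*w^3 - 11.1243*w^2 + 5.3539*w - 0.9657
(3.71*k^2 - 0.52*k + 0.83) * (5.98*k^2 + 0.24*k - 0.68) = 22.1858*k^4 - 2.2192*k^3 + 2.3158*k^2 + 0.5528*k - 0.5644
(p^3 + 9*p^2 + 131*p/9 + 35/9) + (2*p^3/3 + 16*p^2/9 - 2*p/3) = 5*p^3/3 + 97*p^2/9 + 125*p/9 + 35/9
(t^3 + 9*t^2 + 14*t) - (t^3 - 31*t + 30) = 9*t^2 + 45*t - 30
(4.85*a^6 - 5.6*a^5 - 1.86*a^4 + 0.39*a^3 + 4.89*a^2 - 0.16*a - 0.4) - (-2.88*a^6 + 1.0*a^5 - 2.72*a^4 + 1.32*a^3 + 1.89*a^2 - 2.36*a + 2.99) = 7.73*a^6 - 6.6*a^5 + 0.86*a^4 - 0.93*a^3 + 3.0*a^2 + 2.2*a - 3.39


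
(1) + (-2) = -1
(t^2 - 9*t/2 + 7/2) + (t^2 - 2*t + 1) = 2*t^2 - 13*t/2 + 9/2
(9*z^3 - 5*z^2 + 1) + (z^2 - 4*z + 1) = 9*z^3 - 4*z^2 - 4*z + 2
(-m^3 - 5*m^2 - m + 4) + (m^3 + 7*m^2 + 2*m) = 2*m^2 + m + 4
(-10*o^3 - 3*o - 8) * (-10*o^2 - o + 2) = 100*o^5 + 10*o^4 + 10*o^3 + 83*o^2 + 2*o - 16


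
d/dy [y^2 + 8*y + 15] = 2*y + 8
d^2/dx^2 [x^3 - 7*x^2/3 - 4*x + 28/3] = 6*x - 14/3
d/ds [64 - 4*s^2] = -8*s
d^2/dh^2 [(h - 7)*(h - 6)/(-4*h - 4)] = -28/(h^3 + 3*h^2 + 3*h + 1)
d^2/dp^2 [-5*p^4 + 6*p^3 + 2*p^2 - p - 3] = -60*p^2 + 36*p + 4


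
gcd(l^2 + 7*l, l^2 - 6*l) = l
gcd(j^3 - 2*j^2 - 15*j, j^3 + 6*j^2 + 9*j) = j^2 + 3*j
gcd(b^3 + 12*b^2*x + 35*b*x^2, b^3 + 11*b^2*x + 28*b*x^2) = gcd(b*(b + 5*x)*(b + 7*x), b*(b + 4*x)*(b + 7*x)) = b^2 + 7*b*x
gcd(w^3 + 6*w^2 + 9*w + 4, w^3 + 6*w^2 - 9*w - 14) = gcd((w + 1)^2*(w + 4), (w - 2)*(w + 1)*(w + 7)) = w + 1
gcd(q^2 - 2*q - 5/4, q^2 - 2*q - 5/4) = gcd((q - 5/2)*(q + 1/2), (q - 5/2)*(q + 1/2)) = q^2 - 2*q - 5/4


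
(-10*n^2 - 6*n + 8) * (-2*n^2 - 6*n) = 20*n^4 + 72*n^3 + 20*n^2 - 48*n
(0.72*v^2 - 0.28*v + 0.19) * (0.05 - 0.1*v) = -0.072*v^3 + 0.064*v^2 - 0.033*v + 0.0095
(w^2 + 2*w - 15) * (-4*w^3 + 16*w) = -4*w^5 - 8*w^4 + 76*w^3 + 32*w^2 - 240*w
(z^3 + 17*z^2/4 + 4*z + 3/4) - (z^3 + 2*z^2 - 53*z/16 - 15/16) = 9*z^2/4 + 117*z/16 + 27/16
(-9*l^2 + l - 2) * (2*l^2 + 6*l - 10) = -18*l^4 - 52*l^3 + 92*l^2 - 22*l + 20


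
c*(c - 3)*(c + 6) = c^3 + 3*c^2 - 18*c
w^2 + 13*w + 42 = (w + 6)*(w + 7)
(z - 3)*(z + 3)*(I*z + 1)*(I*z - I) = -z^4 + z^3 + I*z^3 + 9*z^2 - I*z^2 - 9*z - 9*I*z + 9*I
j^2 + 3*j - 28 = (j - 4)*(j + 7)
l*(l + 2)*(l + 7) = l^3 + 9*l^2 + 14*l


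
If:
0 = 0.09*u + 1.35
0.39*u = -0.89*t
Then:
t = 6.57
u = -15.00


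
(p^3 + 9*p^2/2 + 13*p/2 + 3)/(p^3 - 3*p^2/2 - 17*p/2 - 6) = (p + 2)/(p - 4)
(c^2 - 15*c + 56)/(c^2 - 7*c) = (c - 8)/c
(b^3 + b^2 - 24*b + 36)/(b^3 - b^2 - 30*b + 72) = (b - 2)/(b - 4)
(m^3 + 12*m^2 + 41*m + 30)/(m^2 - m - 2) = (m^2 + 11*m + 30)/(m - 2)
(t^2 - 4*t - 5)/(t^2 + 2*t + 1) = (t - 5)/(t + 1)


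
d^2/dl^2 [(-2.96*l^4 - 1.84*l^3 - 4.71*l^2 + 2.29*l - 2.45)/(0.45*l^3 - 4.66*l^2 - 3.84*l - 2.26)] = (-1.77635683940025e-15*l^8 - 5.6843418860808e-14*l^7 - 148.410622*l^6 - 352.161234*l^5 - 554.977991999999*l^4 - 135.438188*l^3 - 245.479032*l^2 - 479.089668*l - 108.509264)/(0.091125*l^9 - 2.83095*l^8 + 26.98326*l^7 - 54.252766*l^6 - 201.821832*l^5 - 329.943576*l^4 - 292.375908*l^3 - 171.379416*l^2 - 58.839552*l - 11.543176)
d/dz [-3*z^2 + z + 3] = 1 - 6*z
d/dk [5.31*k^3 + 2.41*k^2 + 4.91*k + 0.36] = 15.93*k^2 + 4.82*k + 4.91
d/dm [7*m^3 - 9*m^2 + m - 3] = 21*m^2 - 18*m + 1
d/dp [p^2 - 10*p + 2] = 2*p - 10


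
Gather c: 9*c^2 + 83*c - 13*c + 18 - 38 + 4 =9*c^2 + 70*c - 16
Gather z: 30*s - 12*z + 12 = 30*s - 12*z + 12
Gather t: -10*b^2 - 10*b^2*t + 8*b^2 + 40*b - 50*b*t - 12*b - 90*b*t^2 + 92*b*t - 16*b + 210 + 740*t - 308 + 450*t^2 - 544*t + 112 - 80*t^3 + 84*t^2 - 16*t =-2*b^2 + 12*b - 80*t^3 + t^2*(534 - 90*b) + t*(-10*b^2 + 42*b + 180) + 14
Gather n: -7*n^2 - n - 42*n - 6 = -7*n^2 - 43*n - 6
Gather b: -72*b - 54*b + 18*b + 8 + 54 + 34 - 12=84 - 108*b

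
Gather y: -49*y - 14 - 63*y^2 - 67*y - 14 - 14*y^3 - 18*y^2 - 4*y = -14*y^3 - 81*y^2 - 120*y - 28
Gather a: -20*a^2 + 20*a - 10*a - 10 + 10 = -20*a^2 + 10*a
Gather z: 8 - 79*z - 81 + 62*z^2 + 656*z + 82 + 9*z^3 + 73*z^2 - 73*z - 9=9*z^3 + 135*z^2 + 504*z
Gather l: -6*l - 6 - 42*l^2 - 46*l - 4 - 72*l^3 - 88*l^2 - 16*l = -72*l^3 - 130*l^2 - 68*l - 10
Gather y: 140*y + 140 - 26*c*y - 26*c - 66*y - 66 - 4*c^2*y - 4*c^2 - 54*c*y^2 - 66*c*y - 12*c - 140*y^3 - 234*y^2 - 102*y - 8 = -4*c^2 - 38*c - 140*y^3 + y^2*(-54*c - 234) + y*(-4*c^2 - 92*c - 28) + 66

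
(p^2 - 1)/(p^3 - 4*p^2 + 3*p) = (p + 1)/(p*(p - 3))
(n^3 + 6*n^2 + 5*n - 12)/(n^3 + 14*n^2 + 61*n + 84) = (n - 1)/(n + 7)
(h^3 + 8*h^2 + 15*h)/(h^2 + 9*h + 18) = h*(h + 5)/(h + 6)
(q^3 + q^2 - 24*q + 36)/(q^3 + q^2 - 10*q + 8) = (q^2 + 3*q - 18)/(q^2 + 3*q - 4)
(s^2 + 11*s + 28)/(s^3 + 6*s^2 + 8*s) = (s + 7)/(s*(s + 2))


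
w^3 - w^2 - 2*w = w*(w - 2)*(w + 1)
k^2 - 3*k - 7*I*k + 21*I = (k - 3)*(k - 7*I)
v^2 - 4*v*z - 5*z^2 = (v - 5*z)*(v + z)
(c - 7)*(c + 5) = c^2 - 2*c - 35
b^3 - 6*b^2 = b^2*(b - 6)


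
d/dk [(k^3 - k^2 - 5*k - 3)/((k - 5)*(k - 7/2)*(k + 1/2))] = 8*(-14*k^4 + 73*k^3 - 36*k^2 - 131*k - 8)/(16*k^6 - 256*k^5 + 1448*k^4 - 3112*k^3 + 569*k^2 + 3710*k + 1225)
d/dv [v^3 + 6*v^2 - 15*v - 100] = 3*v^2 + 12*v - 15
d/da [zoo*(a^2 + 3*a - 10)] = zoo*(a + 1)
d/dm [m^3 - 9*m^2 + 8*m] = 3*m^2 - 18*m + 8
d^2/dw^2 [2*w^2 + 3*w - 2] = 4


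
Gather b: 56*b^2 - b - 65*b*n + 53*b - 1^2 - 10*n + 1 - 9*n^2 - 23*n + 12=56*b^2 + b*(52 - 65*n) - 9*n^2 - 33*n + 12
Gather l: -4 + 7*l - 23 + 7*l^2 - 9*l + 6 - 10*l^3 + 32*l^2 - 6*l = -10*l^3 + 39*l^2 - 8*l - 21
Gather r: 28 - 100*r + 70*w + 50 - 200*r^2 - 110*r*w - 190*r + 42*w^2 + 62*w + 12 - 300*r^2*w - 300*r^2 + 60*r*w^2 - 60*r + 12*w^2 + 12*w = r^2*(-300*w - 500) + r*(60*w^2 - 110*w - 350) + 54*w^2 + 144*w + 90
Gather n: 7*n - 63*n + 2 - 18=-56*n - 16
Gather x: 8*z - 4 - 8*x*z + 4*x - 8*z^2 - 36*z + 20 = x*(4 - 8*z) - 8*z^2 - 28*z + 16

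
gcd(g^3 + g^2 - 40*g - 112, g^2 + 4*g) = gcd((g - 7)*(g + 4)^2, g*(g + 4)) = g + 4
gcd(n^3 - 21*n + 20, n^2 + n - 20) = n^2 + n - 20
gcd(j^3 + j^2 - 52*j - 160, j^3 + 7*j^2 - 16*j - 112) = j + 4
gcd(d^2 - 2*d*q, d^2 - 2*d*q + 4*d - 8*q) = -d + 2*q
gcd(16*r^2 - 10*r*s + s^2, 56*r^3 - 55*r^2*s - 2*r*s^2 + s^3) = 8*r - s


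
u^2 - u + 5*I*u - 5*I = (u - 1)*(u + 5*I)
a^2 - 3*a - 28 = (a - 7)*(a + 4)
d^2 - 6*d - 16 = (d - 8)*(d + 2)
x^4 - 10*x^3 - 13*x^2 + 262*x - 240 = (x - 8)*(x - 6)*(x - 1)*(x + 5)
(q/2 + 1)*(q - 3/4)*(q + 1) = q^3/2 + 9*q^2/8 - q/8 - 3/4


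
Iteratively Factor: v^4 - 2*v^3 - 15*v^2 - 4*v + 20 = (v + 2)*(v^3 - 4*v^2 - 7*v + 10) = (v + 2)^2*(v^2 - 6*v + 5) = (v - 5)*(v + 2)^2*(v - 1)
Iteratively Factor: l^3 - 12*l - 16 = (l - 4)*(l^2 + 4*l + 4) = (l - 4)*(l + 2)*(l + 2)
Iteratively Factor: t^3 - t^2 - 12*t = (t - 4)*(t^2 + 3*t) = t*(t - 4)*(t + 3)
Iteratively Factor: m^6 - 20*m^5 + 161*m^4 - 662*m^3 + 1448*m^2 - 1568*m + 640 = (m - 2)*(m^5 - 18*m^4 + 125*m^3 - 412*m^2 + 624*m - 320) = (m - 4)*(m - 2)*(m^4 - 14*m^3 + 69*m^2 - 136*m + 80) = (m - 5)*(m - 4)*(m - 2)*(m^3 - 9*m^2 + 24*m - 16) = (m - 5)*(m - 4)^2*(m - 2)*(m^2 - 5*m + 4) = (m - 5)*(m - 4)^2*(m - 2)*(m - 1)*(m - 4)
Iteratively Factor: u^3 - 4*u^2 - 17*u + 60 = (u - 5)*(u^2 + u - 12) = (u - 5)*(u - 3)*(u + 4)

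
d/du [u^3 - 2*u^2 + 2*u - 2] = 3*u^2 - 4*u + 2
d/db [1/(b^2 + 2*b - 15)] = 2*(-b - 1)/(b^2 + 2*b - 15)^2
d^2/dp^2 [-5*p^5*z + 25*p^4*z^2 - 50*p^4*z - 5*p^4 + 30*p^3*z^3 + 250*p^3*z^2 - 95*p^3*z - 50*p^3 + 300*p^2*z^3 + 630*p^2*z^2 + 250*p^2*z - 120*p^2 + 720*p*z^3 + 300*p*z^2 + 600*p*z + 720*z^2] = -100*p^3*z + 300*p^2*z^2 - 600*p^2*z - 60*p^2 + 180*p*z^3 + 1500*p*z^2 - 570*p*z - 300*p + 600*z^3 + 1260*z^2 + 500*z - 240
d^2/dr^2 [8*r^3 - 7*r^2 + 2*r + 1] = 48*r - 14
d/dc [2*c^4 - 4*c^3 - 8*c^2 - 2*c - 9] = 8*c^3 - 12*c^2 - 16*c - 2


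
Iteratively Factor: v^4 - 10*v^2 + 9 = (v + 1)*(v^3 - v^2 - 9*v + 9) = (v - 1)*(v + 1)*(v^2 - 9) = (v - 3)*(v - 1)*(v + 1)*(v + 3)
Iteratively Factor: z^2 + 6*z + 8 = (z + 4)*(z + 2)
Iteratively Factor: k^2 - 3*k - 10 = (k + 2)*(k - 5)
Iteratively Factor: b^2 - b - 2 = (b - 2)*(b + 1)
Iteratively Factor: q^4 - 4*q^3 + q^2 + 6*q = (q + 1)*(q^3 - 5*q^2 + 6*q) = (q - 3)*(q + 1)*(q^2 - 2*q) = q*(q - 3)*(q + 1)*(q - 2)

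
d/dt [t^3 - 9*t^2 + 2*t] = 3*t^2 - 18*t + 2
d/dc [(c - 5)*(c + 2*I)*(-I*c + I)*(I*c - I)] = 4*c^3 + c^2*(-21 + 6*I) + c*(22 - 28*I) - 5 + 22*I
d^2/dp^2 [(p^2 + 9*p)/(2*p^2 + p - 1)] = 4*(17*p^3 + 3*p^2 + 27*p + 5)/(8*p^6 + 12*p^5 - 6*p^4 - 11*p^3 + 3*p^2 + 3*p - 1)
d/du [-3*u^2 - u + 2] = -6*u - 1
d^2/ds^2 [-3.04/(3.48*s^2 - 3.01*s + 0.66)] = (73.631232*s^2 - 63.686784*s - 3.04*(6.96*s - 3.01)*(13.92*s - 6.02) + 13.964544)/(3.48*s^2 - 3.01*s + 0.66)^3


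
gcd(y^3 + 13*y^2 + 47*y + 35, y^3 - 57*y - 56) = y^2 + 8*y + 7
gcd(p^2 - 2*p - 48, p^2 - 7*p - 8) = p - 8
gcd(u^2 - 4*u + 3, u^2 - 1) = u - 1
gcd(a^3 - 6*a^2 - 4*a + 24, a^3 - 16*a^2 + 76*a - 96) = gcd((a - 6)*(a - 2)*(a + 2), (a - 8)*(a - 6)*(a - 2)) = a^2 - 8*a + 12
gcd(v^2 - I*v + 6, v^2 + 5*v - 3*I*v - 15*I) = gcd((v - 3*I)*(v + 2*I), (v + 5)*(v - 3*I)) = v - 3*I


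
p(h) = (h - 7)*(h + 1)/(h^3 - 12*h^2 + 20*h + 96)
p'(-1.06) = -0.14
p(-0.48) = -0.05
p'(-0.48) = -0.07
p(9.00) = 0.61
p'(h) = (h - 7)*(h + 1)*(-3*h^2 + 24*h - 20)/(h^3 - 12*h^2 + 20*h + 96)^2 + (h - 7)/(h^3 - 12*h^2 + 20*h + 96) + (h + 1)/(h^3 - 12*h^2 + 20*h + 96) = (-h^4 + 12*h^3 - 31*h^2 + 24*h - 436)/(h^6 - 24*h^5 + 184*h^4 - 288*h^3 - 1904*h^2 + 3840*h + 9216)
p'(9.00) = -0.50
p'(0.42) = -0.04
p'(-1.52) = -0.50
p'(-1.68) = -1.11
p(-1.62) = 0.19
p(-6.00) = -0.10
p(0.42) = -0.09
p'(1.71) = -0.04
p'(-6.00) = -0.01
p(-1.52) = 0.13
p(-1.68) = 0.25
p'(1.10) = -0.04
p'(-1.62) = -0.79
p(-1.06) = 0.01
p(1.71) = -0.14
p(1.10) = -0.12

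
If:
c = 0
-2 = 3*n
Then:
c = 0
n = -2/3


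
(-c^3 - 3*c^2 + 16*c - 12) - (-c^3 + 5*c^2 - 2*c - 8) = -8*c^2 + 18*c - 4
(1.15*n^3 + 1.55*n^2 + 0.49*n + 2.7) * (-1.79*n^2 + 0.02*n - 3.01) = -2.0585*n^5 - 2.7515*n^4 - 4.3076*n^3 - 9.4887*n^2 - 1.4209*n - 8.127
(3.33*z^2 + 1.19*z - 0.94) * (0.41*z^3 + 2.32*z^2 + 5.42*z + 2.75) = 1.3653*z^5 + 8.2135*z^4 + 20.424*z^3 + 13.4265*z^2 - 1.8223*z - 2.585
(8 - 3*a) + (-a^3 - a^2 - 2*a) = -a^3 - a^2 - 5*a + 8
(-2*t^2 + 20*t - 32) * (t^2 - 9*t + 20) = -2*t^4 + 38*t^3 - 252*t^2 + 688*t - 640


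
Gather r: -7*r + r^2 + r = r^2 - 6*r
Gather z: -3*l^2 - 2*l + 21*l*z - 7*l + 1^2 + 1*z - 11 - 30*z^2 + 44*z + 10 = -3*l^2 - 9*l - 30*z^2 + z*(21*l + 45)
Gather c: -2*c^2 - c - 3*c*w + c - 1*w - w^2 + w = -2*c^2 - 3*c*w - w^2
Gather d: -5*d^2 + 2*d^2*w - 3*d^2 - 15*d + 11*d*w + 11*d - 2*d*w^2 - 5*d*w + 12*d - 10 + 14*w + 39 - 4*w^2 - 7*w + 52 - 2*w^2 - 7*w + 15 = d^2*(2*w - 8) + d*(-2*w^2 + 6*w + 8) - 6*w^2 + 96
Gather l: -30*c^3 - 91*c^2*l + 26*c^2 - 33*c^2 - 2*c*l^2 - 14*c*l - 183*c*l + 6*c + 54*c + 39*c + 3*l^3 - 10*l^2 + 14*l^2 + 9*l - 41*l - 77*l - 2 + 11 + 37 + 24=-30*c^3 - 7*c^2 + 99*c + 3*l^3 + l^2*(4 - 2*c) + l*(-91*c^2 - 197*c - 109) + 70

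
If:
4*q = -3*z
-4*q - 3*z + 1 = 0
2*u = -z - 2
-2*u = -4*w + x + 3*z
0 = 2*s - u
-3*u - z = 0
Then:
No Solution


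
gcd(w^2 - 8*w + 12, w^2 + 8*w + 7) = 1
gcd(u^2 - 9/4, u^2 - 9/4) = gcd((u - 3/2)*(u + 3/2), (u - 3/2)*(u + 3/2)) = u^2 - 9/4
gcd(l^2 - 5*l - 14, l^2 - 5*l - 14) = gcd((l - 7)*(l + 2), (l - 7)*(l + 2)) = l^2 - 5*l - 14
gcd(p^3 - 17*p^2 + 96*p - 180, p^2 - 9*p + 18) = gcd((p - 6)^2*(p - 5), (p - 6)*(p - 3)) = p - 6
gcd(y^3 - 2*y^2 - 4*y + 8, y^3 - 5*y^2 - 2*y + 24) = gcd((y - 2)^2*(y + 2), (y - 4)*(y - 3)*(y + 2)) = y + 2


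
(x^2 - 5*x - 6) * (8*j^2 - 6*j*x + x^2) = 8*j^2*x^2 - 40*j^2*x - 48*j^2 - 6*j*x^3 + 30*j*x^2 + 36*j*x + x^4 - 5*x^3 - 6*x^2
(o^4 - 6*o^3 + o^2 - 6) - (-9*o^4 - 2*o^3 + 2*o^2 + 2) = 10*o^4 - 4*o^3 - o^2 - 8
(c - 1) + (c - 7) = 2*c - 8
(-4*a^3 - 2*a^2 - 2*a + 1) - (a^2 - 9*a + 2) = -4*a^3 - 3*a^2 + 7*a - 1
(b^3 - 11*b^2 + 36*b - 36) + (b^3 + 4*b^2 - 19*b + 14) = 2*b^3 - 7*b^2 + 17*b - 22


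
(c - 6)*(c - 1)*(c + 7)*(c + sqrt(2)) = c^4 + sqrt(2)*c^3 - 43*c^2 - 43*sqrt(2)*c + 42*c + 42*sqrt(2)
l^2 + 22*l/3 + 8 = (l + 4/3)*(l + 6)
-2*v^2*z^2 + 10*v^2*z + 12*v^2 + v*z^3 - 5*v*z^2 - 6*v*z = (-2*v + z)*(z - 6)*(v*z + v)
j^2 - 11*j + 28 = (j - 7)*(j - 4)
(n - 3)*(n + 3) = n^2 - 9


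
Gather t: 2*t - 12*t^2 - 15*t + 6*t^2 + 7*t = -6*t^2 - 6*t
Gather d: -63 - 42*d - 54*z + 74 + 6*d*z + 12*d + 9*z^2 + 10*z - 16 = d*(6*z - 30) + 9*z^2 - 44*z - 5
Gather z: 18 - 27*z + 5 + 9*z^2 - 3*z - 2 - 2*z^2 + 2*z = 7*z^2 - 28*z + 21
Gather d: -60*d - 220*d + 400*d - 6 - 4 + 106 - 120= 120*d - 24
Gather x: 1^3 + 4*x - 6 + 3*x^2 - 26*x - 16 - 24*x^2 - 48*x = -21*x^2 - 70*x - 21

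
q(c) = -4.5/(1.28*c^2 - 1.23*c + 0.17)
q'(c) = -4.5*(1.23 - 2.56*c)/(1.28*c^2 - 1.23*c + 0.17)^2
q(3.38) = -0.42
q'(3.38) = 0.30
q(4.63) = -0.21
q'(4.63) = 0.10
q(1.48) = -3.90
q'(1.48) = 8.66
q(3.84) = -0.31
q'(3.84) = 0.19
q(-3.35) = -0.24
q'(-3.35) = -0.13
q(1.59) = -3.10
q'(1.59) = 6.08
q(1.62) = -2.93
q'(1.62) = 5.56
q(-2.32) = -0.45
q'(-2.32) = -0.33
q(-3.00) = -0.29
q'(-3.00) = -0.17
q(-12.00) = -0.02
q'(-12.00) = -0.00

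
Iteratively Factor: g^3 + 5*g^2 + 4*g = (g + 1)*(g^2 + 4*g) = g*(g + 1)*(g + 4)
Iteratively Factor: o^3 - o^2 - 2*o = (o)*(o^2 - o - 2) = o*(o + 1)*(o - 2)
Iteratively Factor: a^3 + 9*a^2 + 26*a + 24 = (a + 3)*(a^2 + 6*a + 8) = (a + 2)*(a + 3)*(a + 4)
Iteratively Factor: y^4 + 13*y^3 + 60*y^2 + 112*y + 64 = (y + 4)*(y^3 + 9*y^2 + 24*y + 16) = (y + 4)^2*(y^2 + 5*y + 4) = (y + 1)*(y + 4)^2*(y + 4)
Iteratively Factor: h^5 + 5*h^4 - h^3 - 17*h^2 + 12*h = (h - 1)*(h^4 + 6*h^3 + 5*h^2 - 12*h) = (h - 1)*(h + 3)*(h^3 + 3*h^2 - 4*h) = h*(h - 1)*(h + 3)*(h^2 + 3*h - 4) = h*(h - 1)^2*(h + 3)*(h + 4)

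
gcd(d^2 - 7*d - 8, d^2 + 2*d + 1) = d + 1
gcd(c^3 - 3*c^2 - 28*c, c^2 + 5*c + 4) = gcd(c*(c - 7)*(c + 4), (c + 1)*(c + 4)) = c + 4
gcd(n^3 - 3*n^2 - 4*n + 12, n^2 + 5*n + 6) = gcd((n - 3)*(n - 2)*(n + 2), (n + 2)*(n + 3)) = n + 2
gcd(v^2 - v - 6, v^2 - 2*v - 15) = 1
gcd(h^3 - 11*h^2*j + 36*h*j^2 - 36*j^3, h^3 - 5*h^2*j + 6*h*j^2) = h^2 - 5*h*j + 6*j^2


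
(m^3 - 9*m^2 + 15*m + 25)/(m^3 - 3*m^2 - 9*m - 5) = (m - 5)/(m + 1)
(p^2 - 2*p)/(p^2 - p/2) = 2*(p - 2)/(2*p - 1)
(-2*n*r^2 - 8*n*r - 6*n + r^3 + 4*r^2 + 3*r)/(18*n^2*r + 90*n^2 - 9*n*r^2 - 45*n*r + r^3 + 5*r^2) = (-2*n*r^2 - 8*n*r - 6*n + r^3 + 4*r^2 + 3*r)/(18*n^2*r + 90*n^2 - 9*n*r^2 - 45*n*r + r^3 + 5*r^2)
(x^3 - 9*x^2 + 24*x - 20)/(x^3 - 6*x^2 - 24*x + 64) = (x^2 - 7*x + 10)/(x^2 - 4*x - 32)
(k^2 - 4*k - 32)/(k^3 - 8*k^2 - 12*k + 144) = (k - 8)/(k^2 - 12*k + 36)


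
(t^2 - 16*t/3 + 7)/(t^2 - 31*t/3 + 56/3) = (t - 3)/(t - 8)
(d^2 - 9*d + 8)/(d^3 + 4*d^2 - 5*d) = (d - 8)/(d*(d + 5))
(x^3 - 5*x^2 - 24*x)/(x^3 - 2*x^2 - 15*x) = (x - 8)/(x - 5)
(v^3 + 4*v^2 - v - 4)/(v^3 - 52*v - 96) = (-v^3 - 4*v^2 + v + 4)/(-v^3 + 52*v + 96)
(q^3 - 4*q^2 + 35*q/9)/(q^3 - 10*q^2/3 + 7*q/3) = (q - 5/3)/(q - 1)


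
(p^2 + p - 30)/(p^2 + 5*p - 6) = (p - 5)/(p - 1)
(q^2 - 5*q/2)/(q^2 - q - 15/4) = 2*q/(2*q + 3)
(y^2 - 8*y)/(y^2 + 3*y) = (y - 8)/(y + 3)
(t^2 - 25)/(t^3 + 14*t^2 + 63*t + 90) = (t - 5)/(t^2 + 9*t + 18)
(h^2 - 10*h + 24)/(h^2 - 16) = (h - 6)/(h + 4)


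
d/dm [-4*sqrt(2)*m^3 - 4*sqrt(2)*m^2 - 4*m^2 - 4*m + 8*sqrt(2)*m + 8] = -12*sqrt(2)*m^2 - 8*sqrt(2)*m - 8*m - 4 + 8*sqrt(2)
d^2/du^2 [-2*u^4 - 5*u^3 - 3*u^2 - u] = -24*u^2 - 30*u - 6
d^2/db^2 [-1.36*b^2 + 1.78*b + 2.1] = -2.72000000000000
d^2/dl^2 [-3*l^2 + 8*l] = -6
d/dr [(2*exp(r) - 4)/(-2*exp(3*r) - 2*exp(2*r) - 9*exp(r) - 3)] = 2*((exp(r) - 2)*(6*exp(2*r) + 4*exp(r) + 9) - 2*exp(3*r) - 2*exp(2*r) - 9*exp(r) - 3)*exp(r)/(2*exp(3*r) + 2*exp(2*r) + 9*exp(r) + 3)^2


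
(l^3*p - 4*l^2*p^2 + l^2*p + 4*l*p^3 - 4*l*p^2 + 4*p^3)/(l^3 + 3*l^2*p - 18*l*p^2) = p*(l^3 - 4*l^2*p + l^2 + 4*l*p^2 - 4*l*p + 4*p^2)/(l*(l^2 + 3*l*p - 18*p^2))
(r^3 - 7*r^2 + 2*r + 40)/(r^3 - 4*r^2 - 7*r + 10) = (r - 4)/(r - 1)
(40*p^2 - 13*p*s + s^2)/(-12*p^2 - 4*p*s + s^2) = (-40*p^2 + 13*p*s - s^2)/(12*p^2 + 4*p*s - s^2)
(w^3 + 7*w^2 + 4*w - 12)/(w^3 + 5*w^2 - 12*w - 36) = (w - 1)/(w - 3)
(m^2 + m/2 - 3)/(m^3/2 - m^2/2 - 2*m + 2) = (2*m - 3)/(m^2 - 3*m + 2)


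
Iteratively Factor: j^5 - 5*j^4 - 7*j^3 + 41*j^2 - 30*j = (j - 5)*(j^4 - 7*j^2 + 6*j) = j*(j - 5)*(j^3 - 7*j + 6) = j*(j - 5)*(j + 3)*(j^2 - 3*j + 2) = j*(j - 5)*(j - 2)*(j + 3)*(j - 1)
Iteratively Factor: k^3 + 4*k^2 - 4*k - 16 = (k + 2)*(k^2 + 2*k - 8) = (k + 2)*(k + 4)*(k - 2)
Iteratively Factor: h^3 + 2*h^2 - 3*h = (h)*(h^2 + 2*h - 3) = h*(h + 3)*(h - 1)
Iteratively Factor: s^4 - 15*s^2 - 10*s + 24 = (s - 1)*(s^3 + s^2 - 14*s - 24) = (s - 1)*(s + 3)*(s^2 - 2*s - 8) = (s - 1)*(s + 2)*(s + 3)*(s - 4)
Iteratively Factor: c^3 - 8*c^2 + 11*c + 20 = (c - 4)*(c^2 - 4*c - 5) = (c - 4)*(c + 1)*(c - 5)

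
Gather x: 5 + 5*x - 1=5*x + 4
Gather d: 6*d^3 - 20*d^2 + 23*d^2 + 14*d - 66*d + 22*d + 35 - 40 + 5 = 6*d^3 + 3*d^2 - 30*d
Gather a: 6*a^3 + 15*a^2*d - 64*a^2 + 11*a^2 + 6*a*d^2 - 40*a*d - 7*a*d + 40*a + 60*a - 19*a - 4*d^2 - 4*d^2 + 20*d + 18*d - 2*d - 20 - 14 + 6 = 6*a^3 + a^2*(15*d - 53) + a*(6*d^2 - 47*d + 81) - 8*d^2 + 36*d - 28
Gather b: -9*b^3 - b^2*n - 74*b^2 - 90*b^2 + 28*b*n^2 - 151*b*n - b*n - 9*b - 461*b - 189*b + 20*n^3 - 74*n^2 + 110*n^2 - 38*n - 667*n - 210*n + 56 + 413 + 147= -9*b^3 + b^2*(-n - 164) + b*(28*n^2 - 152*n - 659) + 20*n^3 + 36*n^2 - 915*n + 616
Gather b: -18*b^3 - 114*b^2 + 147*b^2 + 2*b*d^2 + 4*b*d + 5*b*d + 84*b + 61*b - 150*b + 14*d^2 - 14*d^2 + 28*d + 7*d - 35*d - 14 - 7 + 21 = -18*b^3 + 33*b^2 + b*(2*d^2 + 9*d - 5)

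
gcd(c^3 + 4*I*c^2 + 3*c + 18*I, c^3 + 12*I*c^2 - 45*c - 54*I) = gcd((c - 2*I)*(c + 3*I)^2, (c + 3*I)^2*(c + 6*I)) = c^2 + 6*I*c - 9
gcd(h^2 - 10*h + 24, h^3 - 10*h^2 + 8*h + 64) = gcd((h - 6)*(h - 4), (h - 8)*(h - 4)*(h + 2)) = h - 4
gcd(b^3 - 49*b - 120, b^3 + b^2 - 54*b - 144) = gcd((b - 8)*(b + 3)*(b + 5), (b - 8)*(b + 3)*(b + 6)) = b^2 - 5*b - 24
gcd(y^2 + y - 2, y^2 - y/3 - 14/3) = y + 2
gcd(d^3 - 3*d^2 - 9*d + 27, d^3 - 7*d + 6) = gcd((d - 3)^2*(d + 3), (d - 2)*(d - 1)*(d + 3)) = d + 3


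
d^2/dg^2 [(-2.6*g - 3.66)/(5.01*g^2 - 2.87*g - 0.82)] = ((2.6*g + 3.66)*(10.02*g - 2.87)*(20.04*g - 5.74) + (78.156*g + 21.7492)*(-5.01*g^2 + 2.87*g + 0.82))/(-5.01*g^2 + 2.87*g + 0.82)^3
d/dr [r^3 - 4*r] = 3*r^2 - 4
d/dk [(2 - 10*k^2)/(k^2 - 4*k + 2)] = 4*(10*k^2 - 11*k + 2)/(k^4 - 8*k^3 + 20*k^2 - 16*k + 4)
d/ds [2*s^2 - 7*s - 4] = 4*s - 7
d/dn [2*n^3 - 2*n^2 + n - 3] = 6*n^2 - 4*n + 1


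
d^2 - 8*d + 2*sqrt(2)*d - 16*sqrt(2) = (d - 8)*(d + 2*sqrt(2))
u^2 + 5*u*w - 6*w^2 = (u - w)*(u + 6*w)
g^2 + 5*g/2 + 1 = (g + 1/2)*(g + 2)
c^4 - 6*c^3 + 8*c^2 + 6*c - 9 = (c - 3)^2*(c - 1)*(c + 1)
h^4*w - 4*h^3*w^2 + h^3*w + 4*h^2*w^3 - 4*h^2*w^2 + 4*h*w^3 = h*(h - 2*w)^2*(h*w + w)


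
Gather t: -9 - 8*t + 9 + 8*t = 0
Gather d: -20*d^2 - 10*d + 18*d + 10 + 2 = -20*d^2 + 8*d + 12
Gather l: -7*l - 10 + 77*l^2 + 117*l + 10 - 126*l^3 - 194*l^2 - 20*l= -126*l^3 - 117*l^2 + 90*l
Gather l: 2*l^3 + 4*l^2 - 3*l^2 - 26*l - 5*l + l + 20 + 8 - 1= 2*l^3 + l^2 - 30*l + 27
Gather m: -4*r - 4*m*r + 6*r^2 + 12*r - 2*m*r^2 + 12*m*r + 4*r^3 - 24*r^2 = m*(-2*r^2 + 8*r) + 4*r^3 - 18*r^2 + 8*r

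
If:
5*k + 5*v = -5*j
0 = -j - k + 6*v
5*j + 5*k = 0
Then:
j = -k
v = 0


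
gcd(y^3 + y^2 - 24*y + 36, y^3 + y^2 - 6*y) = y - 2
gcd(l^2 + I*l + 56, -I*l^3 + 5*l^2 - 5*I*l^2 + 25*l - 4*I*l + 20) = 1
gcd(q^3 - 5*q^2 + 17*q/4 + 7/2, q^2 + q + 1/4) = q + 1/2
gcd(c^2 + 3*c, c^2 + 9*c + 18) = c + 3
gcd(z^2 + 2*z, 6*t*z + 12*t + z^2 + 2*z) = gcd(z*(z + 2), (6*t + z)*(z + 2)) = z + 2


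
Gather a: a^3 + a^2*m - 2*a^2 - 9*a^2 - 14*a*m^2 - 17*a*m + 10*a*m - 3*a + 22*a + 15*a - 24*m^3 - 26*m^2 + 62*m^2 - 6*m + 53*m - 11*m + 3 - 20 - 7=a^3 + a^2*(m - 11) + a*(-14*m^2 - 7*m + 34) - 24*m^3 + 36*m^2 + 36*m - 24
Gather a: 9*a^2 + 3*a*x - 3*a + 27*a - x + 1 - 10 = 9*a^2 + a*(3*x + 24) - x - 9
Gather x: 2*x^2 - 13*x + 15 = 2*x^2 - 13*x + 15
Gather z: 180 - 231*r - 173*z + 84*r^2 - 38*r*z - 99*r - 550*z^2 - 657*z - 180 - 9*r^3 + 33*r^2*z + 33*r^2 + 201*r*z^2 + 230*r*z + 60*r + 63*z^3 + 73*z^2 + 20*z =-9*r^3 + 117*r^2 - 270*r + 63*z^3 + z^2*(201*r - 477) + z*(33*r^2 + 192*r - 810)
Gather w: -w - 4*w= -5*w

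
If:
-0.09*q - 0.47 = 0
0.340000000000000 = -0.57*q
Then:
No Solution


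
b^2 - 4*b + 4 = (b - 2)^2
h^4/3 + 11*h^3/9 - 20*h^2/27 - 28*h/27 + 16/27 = (h/3 + 1/3)*(h - 2/3)^2*(h + 4)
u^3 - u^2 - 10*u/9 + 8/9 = (u - 4/3)*(u - 2/3)*(u + 1)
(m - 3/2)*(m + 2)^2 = m^3 + 5*m^2/2 - 2*m - 6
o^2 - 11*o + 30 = (o - 6)*(o - 5)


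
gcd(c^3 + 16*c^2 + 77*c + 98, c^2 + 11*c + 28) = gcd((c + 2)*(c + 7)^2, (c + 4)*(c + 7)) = c + 7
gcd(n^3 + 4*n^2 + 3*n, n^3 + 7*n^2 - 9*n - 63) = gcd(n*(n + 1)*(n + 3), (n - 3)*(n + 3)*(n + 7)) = n + 3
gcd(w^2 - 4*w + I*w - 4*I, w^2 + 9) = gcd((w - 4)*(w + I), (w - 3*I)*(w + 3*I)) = 1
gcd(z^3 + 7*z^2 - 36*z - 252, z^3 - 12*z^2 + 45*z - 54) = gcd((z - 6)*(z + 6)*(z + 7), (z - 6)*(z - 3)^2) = z - 6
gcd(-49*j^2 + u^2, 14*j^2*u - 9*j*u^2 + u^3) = -7*j + u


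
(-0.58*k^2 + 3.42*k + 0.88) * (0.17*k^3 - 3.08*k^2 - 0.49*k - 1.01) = -0.0986*k^5 + 2.3678*k^4 - 10.0998*k^3 - 3.8004*k^2 - 3.8854*k - 0.8888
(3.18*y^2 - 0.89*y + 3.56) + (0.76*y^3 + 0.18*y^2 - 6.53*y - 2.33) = 0.76*y^3 + 3.36*y^2 - 7.42*y + 1.23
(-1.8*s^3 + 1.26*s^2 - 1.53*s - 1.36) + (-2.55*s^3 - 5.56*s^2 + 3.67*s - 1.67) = -4.35*s^3 - 4.3*s^2 + 2.14*s - 3.03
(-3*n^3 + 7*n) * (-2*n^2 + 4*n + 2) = 6*n^5 - 12*n^4 - 20*n^3 + 28*n^2 + 14*n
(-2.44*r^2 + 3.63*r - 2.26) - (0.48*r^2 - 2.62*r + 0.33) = -2.92*r^2 + 6.25*r - 2.59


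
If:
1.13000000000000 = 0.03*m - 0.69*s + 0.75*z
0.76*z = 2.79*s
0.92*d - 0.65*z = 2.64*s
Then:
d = 1.48819541841982*z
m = 37.6666666666667 - 18.7347670250896*z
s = 0.272401433691756*z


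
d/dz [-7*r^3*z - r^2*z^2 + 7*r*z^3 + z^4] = -7*r^3 - 2*r^2*z + 21*r*z^2 + 4*z^3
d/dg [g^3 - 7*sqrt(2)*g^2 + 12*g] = 3*g^2 - 14*sqrt(2)*g + 12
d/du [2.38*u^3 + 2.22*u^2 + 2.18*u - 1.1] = 7.14*u^2 + 4.44*u + 2.18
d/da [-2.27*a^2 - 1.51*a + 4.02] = -4.54*a - 1.51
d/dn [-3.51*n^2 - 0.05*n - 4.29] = -7.02*n - 0.05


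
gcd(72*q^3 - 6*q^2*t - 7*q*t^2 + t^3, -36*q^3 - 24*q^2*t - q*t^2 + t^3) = 18*q^2 + 3*q*t - t^2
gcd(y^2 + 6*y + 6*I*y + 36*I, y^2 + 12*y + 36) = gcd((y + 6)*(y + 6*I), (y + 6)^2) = y + 6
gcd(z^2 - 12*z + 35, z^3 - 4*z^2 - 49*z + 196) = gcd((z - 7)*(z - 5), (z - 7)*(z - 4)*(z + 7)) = z - 7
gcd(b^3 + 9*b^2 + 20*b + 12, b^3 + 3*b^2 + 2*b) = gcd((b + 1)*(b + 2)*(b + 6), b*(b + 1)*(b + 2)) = b^2 + 3*b + 2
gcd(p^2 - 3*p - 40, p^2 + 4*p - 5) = p + 5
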